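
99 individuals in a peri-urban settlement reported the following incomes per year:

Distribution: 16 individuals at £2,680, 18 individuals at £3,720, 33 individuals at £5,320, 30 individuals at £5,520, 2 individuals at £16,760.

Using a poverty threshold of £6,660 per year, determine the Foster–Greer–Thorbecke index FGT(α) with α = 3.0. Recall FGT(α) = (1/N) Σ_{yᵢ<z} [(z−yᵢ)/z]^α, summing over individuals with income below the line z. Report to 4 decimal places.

0.0544

Below z: 16×£2,680, 18×£3,720, 33×£5,320, 30×£5,520 (q = 97 of N = 99).
Gap ratios (z−y)/z: (6660−2680)/6660 = 0.5976 (×16); (6660−3720)/6660 = 0.4414 (×18); (6660−5320)/6660 = 0.2012 (×33); (6660−5520)/6660 = 0.1712 (×30).
Raised to α = 3.0: 0.21342 (×16); 0.08602 (×18); 0.00815 (×33); 0.00502 (×30).
Sum = 5.382326; FGT(3.0) = 5.382326 / 99 = 0.0544.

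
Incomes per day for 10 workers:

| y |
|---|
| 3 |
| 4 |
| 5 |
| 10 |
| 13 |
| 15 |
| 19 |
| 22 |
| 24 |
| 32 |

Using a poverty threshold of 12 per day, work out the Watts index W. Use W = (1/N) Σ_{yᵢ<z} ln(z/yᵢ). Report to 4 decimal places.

Incomes under z: 3, 4, 5, 10 (q = 4 of N = 10).
ln(z/y) terms: ln(12/3) = 1.3863; ln(12/4) = 1.0986; ln(12/5) = 0.8755; ln(12/10) = 0.1823.
W = 3.542697 / 10 = 0.3543.

0.3543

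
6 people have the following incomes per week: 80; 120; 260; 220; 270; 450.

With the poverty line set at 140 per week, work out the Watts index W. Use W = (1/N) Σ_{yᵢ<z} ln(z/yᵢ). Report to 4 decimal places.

Poor units: 80, 120 (q = 2 of N = 6).
ln(z/y) terms: ln(140/80) = 0.5596; ln(140/120) = 0.1542.
W = 0.713766 / 6 = 0.1190.

0.1190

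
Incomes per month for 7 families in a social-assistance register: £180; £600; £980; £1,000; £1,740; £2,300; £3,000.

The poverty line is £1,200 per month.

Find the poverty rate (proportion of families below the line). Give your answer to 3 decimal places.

0.571

4 of the 7 families have income below £1,200.
H = 4/7 = 0.571.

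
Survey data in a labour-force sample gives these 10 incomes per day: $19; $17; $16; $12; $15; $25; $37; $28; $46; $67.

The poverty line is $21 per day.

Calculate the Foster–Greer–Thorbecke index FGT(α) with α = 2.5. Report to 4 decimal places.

0.0210

Incomes under z: $12, $15, $16, $17, $19 (q = 5 of N = 10).
Shortfall ratios: (21−12)/21 = 0.4286; (21−15)/21 = 0.2857; (21−16)/21 = 0.2381; (21−17)/21 = 0.1905; (21−19)/21 = 0.0952.
Raised to α = 2.5: 0.12024; 0.04363; 0.02766; 0.01583; 0.00280.
Sum = 0.210172; FGT(2.5) = 0.210172 / 10 = 0.0210.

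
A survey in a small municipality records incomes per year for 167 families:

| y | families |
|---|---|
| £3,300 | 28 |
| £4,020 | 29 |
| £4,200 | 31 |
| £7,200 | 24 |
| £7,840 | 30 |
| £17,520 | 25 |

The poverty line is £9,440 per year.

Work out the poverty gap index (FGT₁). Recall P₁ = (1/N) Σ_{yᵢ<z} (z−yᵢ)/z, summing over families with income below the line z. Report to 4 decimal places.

0.3763

Below z: 28×£3,300, 29×£4,020, 31×£4,200, 24×£7,200, 30×£7,840 (q = 142 of N = 167).
Normalized shortfalls: (9440−3300)/9440 = 0.6504 (×28); (9440−4020)/9440 = 0.5742 (×29); (9440−4200)/9440 = 0.5551 (×31); (9440−7200)/9440 = 0.2373 (×24); (9440−7840)/9440 = 0.1695 (×30).
Σ = 62.849576. Dividing by the full population N = 167 gives P₁ = 0.3763.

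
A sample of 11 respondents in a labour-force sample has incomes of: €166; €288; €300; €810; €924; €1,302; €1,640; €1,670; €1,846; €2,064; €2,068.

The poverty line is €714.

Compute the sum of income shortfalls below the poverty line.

Poor units: €166, €288, €300 (q = 3 of N = 11).
Individual gaps: 714−166 = 548; 714−288 = 426; 714−300 = 414.
Aggregate gap = €1,388.

€1,388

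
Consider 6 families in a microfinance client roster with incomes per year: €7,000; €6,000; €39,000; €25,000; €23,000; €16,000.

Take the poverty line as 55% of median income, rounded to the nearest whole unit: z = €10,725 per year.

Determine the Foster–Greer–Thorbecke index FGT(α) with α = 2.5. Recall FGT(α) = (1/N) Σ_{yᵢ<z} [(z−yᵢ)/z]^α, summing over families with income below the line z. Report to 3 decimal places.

Below the line: €6,000, €7,000 (q = 2 of N = 6).
Relative gaps: (10725−6000)/10725 = 0.4406; (10725−7000)/10725 = 0.3473.
Raised to α = 2.5: 0.12883; 0.07109.
Sum = 0.199921; FGT(2.5) = 0.199921 / 6 = 0.033.

0.033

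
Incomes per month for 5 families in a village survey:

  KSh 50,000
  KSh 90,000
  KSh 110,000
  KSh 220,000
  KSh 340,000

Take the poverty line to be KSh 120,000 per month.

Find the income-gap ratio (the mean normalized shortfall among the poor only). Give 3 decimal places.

Below the line: KSh 50,000, KSh 90,000, KSh 110,000 (q = 3 of N = 5).
Shortfall ratios (z−y)/z: 0.5833, 0.2500, 0.0833; sum = 0.916667.
The income-gap ratio divides by q (the poor only): 0.916667 / 3 = 0.306.

0.306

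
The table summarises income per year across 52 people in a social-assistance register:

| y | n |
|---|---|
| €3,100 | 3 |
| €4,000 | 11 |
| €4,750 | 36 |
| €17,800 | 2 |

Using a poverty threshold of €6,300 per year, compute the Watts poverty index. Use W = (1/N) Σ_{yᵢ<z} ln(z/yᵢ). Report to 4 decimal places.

0.3325

Poor units: 3×€3,100, 11×€4,000, 36×€4,750 (q = 50 of N = 52).
Log gaps: ln(6300/3100) = 0.7091 (×3); ln(6300/4000) = 0.4543 (×11); ln(6300/4750) = 0.2824 (×36).
W = 17.290831 / 52 = 0.3325.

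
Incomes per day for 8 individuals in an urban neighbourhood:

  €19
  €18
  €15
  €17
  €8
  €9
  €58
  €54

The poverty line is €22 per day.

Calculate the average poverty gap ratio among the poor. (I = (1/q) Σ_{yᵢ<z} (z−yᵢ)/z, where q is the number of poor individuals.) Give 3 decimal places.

0.348

Below the line: €8, €9, €15, €17, €18, €19 (q = 6 of N = 8).
Shortfall ratios (z−y)/z: 0.6364, 0.5909, 0.3182, 0.2273, 0.1818, 0.1364; sum = 2.090909.
The income-gap ratio divides by q (the poor only): 2.090909 / 6 = 0.348.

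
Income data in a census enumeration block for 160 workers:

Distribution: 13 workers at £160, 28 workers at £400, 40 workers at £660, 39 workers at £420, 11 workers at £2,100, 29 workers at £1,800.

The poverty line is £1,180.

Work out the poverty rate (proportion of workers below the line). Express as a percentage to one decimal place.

120 of the 160 workers have income below £1,180.
H = 120/160 = 75.0%.

75.0%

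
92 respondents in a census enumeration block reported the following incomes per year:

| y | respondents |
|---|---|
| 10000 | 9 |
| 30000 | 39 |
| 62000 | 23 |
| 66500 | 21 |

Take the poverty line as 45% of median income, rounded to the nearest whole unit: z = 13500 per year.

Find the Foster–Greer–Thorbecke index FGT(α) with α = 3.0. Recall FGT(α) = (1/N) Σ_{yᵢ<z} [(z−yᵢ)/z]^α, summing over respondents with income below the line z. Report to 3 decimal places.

0.002

Incomes under z: 9×10000 (q = 9 of N = 92).
Shortfall ratios: (13500−10000)/13500 = 0.2593 (×9).
Raised to α = 3.0: 0.01743 (×9).
Sum = 0.156836; FGT(3.0) = 0.156836 / 92 = 0.002.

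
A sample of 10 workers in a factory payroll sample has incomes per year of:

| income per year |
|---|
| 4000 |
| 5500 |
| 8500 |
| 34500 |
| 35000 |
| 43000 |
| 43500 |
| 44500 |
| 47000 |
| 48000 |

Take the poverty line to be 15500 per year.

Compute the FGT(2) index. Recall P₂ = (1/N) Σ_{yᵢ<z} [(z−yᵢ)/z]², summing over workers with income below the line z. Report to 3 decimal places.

Below z: 4000, 5500, 8500 (q = 3 of N = 10).
Normalized shortfalls: (15500−4000)/15500 = 0.7419; (15500−5500)/15500 = 0.6452; (15500−8500)/15500 = 0.4516.
Squared: 0.5505; 0.4162; 0.2040.
Sum = 1.170656; P₂ = 1.170656 / 10 = 0.117.

0.117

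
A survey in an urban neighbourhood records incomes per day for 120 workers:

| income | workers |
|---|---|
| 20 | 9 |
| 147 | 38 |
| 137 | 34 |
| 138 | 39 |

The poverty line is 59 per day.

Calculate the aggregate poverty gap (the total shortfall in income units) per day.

351

Poor units: 9×20 (q = 9 of N = 120).
Individual gaps: 9×(59−20) = 351.
Aggregate gap = 351.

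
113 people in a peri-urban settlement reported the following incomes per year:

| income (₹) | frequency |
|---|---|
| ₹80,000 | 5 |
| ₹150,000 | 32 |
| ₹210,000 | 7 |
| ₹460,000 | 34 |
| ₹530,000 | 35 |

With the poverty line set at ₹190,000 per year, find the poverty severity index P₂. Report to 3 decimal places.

0.027

Below the line: 5×₹80,000, 32×₹150,000 (q = 37 of N = 113).
Shortfall ratios: (190000−80000)/190000 = 0.5789 (×5); (190000−150000)/190000 = 0.2105 (×32).
Squared: 0.3352 (×5); 0.0443 (×32).
Sum = 3.094183; P₂ = 3.094183 / 113 = 0.027.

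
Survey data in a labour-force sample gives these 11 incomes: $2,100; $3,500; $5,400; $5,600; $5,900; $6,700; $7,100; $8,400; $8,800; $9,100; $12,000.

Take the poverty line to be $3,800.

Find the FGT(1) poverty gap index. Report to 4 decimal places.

Below z: $2,100, $3,500 (q = 2 of N = 11).
Shortfall ratios: (3800−2100)/3800 = 0.4474; (3800−3500)/3800 = 0.0789.
Sum of shortfalls = 0.526316; P₁ averages over all N: 0.526316 / 11 = 0.0478.

0.0478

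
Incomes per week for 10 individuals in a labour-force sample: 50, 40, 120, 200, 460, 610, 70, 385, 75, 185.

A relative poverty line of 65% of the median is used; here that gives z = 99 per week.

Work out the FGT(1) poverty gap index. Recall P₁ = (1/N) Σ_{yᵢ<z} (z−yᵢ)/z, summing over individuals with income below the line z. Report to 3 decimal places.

Below z: 40, 50, 70, 75 (q = 4 of N = 10).
Relative gaps: (99−40)/99 = 0.5960; (99−50)/99 = 0.4949; (99−70)/99 = 0.2929; (99−75)/99 = 0.2424.
Sum of shortfalls = 1.626263; P₁ averages over all N: 1.626263 / 10 = 0.163.

0.163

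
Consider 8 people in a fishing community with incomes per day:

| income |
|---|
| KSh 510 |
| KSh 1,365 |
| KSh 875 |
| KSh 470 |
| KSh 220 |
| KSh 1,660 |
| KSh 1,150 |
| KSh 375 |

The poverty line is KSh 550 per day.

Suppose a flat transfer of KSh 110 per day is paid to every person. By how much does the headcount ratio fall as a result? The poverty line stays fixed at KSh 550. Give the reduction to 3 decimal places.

0.250

Before: below the line — KSh 220, KSh 375, KSh 470, KSh 510; headcount ratio = 0.50000.
After the KSh 110 transfer: below the line — KSh 330, KSh 485; headcount ratio = 0.25000.
Reduction = 0.50000 − 0.25000 = 0.250.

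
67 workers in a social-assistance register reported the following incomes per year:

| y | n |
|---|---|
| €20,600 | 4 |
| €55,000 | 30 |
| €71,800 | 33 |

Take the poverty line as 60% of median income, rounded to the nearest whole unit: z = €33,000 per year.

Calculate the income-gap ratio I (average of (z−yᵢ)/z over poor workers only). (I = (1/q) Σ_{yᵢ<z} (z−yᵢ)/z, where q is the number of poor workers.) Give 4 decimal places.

Below z: 4×€20,600 (q = 4 of N = 67).
Shortfall ratios (z−y)/z: 0.3758 (×4); sum = 1.503030.
The income-gap ratio divides by q (the poor only): 1.503030 / 4 = 0.3758.

0.3758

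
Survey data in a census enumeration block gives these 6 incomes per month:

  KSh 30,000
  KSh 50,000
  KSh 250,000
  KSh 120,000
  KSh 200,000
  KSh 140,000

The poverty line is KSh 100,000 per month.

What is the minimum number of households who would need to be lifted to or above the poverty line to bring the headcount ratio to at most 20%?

Currently q = 2 of N = 6 are below the line (H = 0.333).
A headcount ratio of at most 20% allows at most ⌊0.20 × 6⌋ = 1 poor households.
So at least 2 − 1 = 1 must be lifted.

1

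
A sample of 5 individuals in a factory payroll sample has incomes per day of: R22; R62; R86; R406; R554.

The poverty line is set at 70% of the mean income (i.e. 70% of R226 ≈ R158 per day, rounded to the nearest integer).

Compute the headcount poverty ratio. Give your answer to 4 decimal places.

3 of the 5 individuals have income below R158.
H = 3/5 = 0.6000.

0.6000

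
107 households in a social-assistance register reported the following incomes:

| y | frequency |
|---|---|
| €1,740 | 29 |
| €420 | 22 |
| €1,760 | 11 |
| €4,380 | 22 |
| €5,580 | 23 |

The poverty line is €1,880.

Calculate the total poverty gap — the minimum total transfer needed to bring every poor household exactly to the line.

Poor units: 22×€420, 29×€1,740, 11×€1,760 (q = 62 of N = 107).
Individual gaps: 22×(1880−420) = 32120; 29×(1880−1740) = 4060; 11×(1880−1760) = 1320.
Aggregate gap = €37,500.

€37,500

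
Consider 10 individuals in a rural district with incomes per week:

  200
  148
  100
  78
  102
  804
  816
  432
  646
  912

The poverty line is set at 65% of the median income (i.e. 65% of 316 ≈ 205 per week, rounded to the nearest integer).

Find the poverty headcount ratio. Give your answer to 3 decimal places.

0.500

5 of the 10 individuals have income below 205.
H = 5/10 = 0.500.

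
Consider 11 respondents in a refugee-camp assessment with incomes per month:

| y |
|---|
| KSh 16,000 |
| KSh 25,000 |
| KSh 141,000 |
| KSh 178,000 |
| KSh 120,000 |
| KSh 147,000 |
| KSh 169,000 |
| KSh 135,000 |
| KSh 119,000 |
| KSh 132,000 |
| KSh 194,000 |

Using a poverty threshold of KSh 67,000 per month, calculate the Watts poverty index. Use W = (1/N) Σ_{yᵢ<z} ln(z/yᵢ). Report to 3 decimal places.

0.220

Incomes under z: KSh 16,000, KSh 25,000 (q = 2 of N = 11).
ln(z/y) terms: ln(67000/16000) = 1.4321; ln(67000/25000) = 0.9858.
W = 2.417921 / 11 = 0.220.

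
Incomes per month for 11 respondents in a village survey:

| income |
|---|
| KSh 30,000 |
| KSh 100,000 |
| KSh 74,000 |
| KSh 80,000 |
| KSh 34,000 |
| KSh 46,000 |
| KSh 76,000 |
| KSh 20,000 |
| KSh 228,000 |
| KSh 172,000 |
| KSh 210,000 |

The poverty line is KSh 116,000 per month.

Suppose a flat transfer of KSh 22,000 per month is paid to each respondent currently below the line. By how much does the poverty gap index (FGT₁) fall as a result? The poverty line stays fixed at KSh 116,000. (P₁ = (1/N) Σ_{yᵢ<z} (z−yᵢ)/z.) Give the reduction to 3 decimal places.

Before: below the line — KSh 20,000, KSh 30,000, KSh 34,000, KSh 46,000, KSh 74,000, KSh 76,000, KSh 80,000, KSh 100,000; poverty gap index (FGT₁) = 0.36677.
After the KSh 22,000 transfer: below the line — KSh 42,000, KSh 52,000, KSh 56,000, KSh 68,000, KSh 96,000, KSh 98,000, KSh 102,000; poverty gap index (FGT₁) = 0.23354.
Reduction = 0.36677 − 0.23354 = 0.133.

0.133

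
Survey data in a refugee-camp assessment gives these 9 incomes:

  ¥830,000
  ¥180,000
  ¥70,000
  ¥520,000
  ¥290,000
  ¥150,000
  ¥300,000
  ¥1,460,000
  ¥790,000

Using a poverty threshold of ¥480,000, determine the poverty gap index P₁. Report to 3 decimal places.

Below z: ¥70,000, ¥150,000, ¥180,000, ¥290,000, ¥300,000 (q = 5 of N = 9).
Gap ratios (z−y)/z: (480000−70000)/480000 = 0.8542; (480000−150000)/480000 = 0.6875; (480000−180000)/480000 = 0.6250; (480000−290000)/480000 = 0.3958; (480000−300000)/480000 = 0.3750.
Σ = 2.937500. Dividing by the full population N = 9 gives P₁ = 0.326.

0.326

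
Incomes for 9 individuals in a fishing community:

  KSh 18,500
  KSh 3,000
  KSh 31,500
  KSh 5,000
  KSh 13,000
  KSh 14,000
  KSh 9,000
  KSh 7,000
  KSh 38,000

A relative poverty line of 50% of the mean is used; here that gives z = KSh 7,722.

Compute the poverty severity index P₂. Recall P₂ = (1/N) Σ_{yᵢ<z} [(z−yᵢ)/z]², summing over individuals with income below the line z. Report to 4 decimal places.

0.0563

Incomes under z: KSh 3,000, KSh 5,000, KSh 7,000 (q = 3 of N = 9).
Shortfall ratios: (7722−3000)/7722 = 0.6115; (7722−5000)/7722 = 0.3525; (7722−7000)/7722 = 0.0935.
Squared: 0.3739; 0.1243; 0.0087.
Sum = 0.506930; P₂ = 0.506930 / 9 = 0.0563.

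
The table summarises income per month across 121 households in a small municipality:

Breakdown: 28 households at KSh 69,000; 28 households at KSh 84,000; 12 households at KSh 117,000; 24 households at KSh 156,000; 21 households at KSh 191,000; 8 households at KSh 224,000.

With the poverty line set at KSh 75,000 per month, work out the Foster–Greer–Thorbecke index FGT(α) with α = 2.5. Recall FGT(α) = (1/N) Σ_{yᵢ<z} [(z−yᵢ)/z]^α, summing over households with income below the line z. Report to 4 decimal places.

Poor units: 28×KSh 69,000 (q = 28 of N = 121).
Relative gaps: (75000−69000)/75000 = 0.0800 (×28).
Raised to α = 2.5: 0.00181 (×28).
Sum = 0.050685; FGT(2.5) = 0.050685 / 121 = 0.0004.

0.0004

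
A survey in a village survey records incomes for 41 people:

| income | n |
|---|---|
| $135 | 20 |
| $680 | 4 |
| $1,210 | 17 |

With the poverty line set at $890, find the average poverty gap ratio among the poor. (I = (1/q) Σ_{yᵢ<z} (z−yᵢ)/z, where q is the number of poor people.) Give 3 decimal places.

0.746

Below the line: 20×$135, 4×$680 (q = 24 of N = 41).
Relative gaps: 0.8483 (×20), 0.2360 (×4); sum = 17.910112.
The income-gap ratio divides by q (the poor only): 17.910112 / 24 = 0.746.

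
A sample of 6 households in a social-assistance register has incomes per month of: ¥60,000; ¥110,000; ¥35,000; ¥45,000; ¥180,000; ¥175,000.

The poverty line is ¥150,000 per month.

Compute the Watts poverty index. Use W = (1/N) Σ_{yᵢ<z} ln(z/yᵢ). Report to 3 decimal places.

0.648

Incomes under z: ¥35,000, ¥45,000, ¥60,000, ¥110,000 (q = 4 of N = 6).
ln(z/y) terms: ln(150000/35000) = 1.4553; ln(150000/45000) = 1.2040; ln(150000/60000) = 0.9163; ln(150000/110000) = 0.3102.
W = 3.885706 / 6 = 0.648.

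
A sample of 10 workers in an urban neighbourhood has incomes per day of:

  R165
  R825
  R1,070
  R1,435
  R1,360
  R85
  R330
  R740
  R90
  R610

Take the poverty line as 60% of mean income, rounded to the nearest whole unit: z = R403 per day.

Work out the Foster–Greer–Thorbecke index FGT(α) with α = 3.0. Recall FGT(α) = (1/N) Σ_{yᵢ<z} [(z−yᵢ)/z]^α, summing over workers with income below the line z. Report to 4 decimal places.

Below z: R85, R90, R165, R330 (q = 4 of N = 10).
Gap ratios (z−y)/z: (403−85)/403 = 0.7891; (403−90)/403 = 0.7767; (403−165)/403 = 0.5906; (403−330)/403 = 0.1811.
Raised to α = 3.0: 0.49132; 0.46851; 0.20598; 0.00594.
Sum = 1.171750; FGT(3.0) = 1.171750 / 10 = 0.1172.

0.1172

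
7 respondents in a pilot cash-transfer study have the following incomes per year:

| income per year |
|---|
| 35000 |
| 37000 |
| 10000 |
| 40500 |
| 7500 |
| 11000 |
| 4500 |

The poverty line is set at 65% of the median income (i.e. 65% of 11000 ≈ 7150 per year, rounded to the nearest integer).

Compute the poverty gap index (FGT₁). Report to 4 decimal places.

Incomes under z: 4500 (q = 1 of N = 7).
Gap ratios (z−y)/z: (7150−4500)/7150 = 0.3706.
Σ = 0.370629. Dividing by the full population N = 7 gives P₁ = 0.0529.

0.0529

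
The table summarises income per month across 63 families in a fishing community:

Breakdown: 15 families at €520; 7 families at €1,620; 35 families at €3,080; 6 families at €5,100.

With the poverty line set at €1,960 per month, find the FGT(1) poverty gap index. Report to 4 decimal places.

Below the line: 15×€520, 7×€1,620 (q = 22 of N = 63).
Gap ratios (z−y)/z: (1960−520)/1960 = 0.7347 (×15); (1960−1620)/1960 = 0.1735 (×7).
Σ = 12.234694. Dividing by the full population N = 63 gives P₁ = 0.1942.

0.1942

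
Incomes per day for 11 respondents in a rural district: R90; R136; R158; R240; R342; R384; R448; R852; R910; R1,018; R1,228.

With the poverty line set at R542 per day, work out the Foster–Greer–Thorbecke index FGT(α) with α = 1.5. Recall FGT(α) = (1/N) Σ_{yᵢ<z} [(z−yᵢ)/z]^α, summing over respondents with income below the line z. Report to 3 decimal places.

0.261

Below the line: R90, R136, R158, R240, R342, R384, R448 (q = 7 of N = 11).
Shortfall ratios: (542−90)/542 = 0.8339; (542−136)/542 = 0.7491; (542−158)/542 = 0.7085; (542−240)/542 = 0.5572; (542−342)/542 = 0.3690; (542−384)/542 = 0.2915; (542−448)/542 = 0.1734.
Raised to α = 1.5: 0.76157; 0.64832; 0.59635; 0.41592; 0.22415; 0.15739; 0.07223.
Sum = 2.875929; FGT(1.5) = 2.875929 / 11 = 0.261.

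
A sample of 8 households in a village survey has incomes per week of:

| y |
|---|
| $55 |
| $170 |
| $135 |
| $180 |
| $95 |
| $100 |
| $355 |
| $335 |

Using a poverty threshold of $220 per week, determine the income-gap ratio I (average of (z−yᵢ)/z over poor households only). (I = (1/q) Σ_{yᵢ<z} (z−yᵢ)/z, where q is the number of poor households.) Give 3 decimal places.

Poor units: $55, $95, $100, $135, $170, $180 (q = 6 of N = 8).
Relative gaps: 0.7500, 0.5682, 0.5455, 0.3864, 0.2273, 0.1818; sum = 2.659091.
I averages over the q = 6 poor units only: 2.659091 / 6 = 0.443.

0.443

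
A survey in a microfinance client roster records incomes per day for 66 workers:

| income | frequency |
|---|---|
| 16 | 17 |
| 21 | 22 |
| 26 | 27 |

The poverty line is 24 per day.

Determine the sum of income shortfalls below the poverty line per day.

Incomes under z: 17×16, 22×21 (q = 39 of N = 66).
Individual gaps: 17×(24−16) = 136; 22×(24−21) = 66.
Aggregate gap = 202.

202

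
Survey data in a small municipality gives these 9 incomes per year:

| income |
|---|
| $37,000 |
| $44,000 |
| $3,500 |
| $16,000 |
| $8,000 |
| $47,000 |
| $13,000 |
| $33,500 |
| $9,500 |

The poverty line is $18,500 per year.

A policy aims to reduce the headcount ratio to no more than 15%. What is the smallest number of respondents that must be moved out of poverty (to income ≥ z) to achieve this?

4

Currently q = 5 of N = 9 are below the line (H = 0.556).
A headcount ratio of at most 15% allows at most ⌊0.15 × 9⌋ = 1 poor respondents.
So at least 5 − 1 = 4 must be lifted.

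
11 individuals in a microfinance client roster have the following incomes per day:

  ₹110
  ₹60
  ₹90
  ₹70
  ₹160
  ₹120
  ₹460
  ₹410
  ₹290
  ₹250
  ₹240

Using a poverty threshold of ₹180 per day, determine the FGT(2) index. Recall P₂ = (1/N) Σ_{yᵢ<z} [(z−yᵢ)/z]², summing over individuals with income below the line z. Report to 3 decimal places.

Incomes under z: ₹60, ₹70, ₹90, ₹110, ₹120, ₹160 (q = 6 of N = 11).
Shortfall ratios: (180−60)/180 = 0.6667; (180−70)/180 = 0.6111; (180−90)/180 = 0.5000; (180−110)/180 = 0.3889; (180−120)/180 = 0.3333; (180−160)/180 = 0.1111.
Squared: 0.4444; 0.3735; 0.2500; 0.1512; 0.1111; 0.0123.
Sum = 1.342593; P₂ = 1.342593 / 11 = 0.122.

0.122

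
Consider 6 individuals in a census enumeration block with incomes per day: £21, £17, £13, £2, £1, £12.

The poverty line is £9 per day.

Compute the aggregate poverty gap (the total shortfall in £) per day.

Incomes under z: £1, £2 (q = 2 of N = 6).
Individual gaps: 9−1 = 8; 9−2 = 7.
Aggregate gap = £15.

£15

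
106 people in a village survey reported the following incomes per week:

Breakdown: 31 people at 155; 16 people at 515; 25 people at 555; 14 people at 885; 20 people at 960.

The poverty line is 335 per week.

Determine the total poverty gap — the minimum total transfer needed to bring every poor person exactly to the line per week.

Poor units: 31×155 (q = 31 of N = 106).
Individual gaps: 31×(335−155) = 5580.
Aggregate gap = 5580.

5580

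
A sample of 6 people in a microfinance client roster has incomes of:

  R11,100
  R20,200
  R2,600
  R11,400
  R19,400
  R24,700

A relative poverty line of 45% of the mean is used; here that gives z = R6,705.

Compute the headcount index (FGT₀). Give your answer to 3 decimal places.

0.167

1 of the 6 people have income below R6,705.
H = 1/6 = 0.167.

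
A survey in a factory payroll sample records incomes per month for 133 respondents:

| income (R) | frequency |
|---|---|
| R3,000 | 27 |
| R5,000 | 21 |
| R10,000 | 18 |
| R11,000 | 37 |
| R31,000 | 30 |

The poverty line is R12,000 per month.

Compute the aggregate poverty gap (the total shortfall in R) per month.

Incomes under z: 27×R3,000, 21×R5,000, 18×R10,000, 37×R11,000 (q = 103 of N = 133).
Individual gaps: 27×(12000−3000) = 243000; 21×(12000−5000) = 147000; 18×(12000−10000) = 36000; 37×(12000−11000) = 37000.
Aggregate gap = R463,000.

R463,000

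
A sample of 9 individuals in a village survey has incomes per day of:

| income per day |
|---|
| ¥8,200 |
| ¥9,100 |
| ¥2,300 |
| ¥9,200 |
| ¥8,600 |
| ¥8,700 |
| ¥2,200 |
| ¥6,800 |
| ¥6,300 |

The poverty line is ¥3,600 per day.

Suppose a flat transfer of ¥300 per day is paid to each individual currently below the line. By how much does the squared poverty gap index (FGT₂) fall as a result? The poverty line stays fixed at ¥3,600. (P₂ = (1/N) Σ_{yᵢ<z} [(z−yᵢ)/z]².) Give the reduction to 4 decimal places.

Before: below the line — ¥2,200, ¥2,300; squared poverty gap index (FGT₂) = 0.031293.
After the ¥300 transfer: below the line — ¥2,500, ¥2,600; squared poverty gap index (FGT₂) = 0.018947.
Reduction = 0.031293 − 0.018947 = 0.0123.

0.0123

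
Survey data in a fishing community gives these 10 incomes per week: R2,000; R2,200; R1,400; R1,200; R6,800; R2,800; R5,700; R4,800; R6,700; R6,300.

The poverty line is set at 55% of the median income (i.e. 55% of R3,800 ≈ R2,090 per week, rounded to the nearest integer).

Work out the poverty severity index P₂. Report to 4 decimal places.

Below the line: R1,200, R1,400, R2,000 (q = 3 of N = 10).
Normalized shortfalls: (2090−1200)/2090 = 0.4258; (2090−1400)/2090 = 0.3301; (2090−2000)/2090 = 0.0431.
Squared: 0.1813; 0.1090; 0.0019.
Sum = 0.292187; P₂ = 0.292187 / 10 = 0.0292.

0.0292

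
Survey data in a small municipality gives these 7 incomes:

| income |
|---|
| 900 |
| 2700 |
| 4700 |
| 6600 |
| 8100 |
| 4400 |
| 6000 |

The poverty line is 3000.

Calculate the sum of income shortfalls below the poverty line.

2400

Incomes under z: 900, 2700 (q = 2 of N = 7).
Individual gaps: 3000−900 = 2100; 3000−2700 = 300.
Aggregate gap = 2400.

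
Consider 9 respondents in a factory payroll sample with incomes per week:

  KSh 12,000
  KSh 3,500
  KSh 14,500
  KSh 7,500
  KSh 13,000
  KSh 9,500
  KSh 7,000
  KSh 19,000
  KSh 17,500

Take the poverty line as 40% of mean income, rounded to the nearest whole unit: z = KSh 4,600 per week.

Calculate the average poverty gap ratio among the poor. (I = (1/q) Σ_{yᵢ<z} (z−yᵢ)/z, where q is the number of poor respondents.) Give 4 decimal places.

Incomes under z: KSh 3,500 (q = 1 of N = 9).
Relative gaps: 0.2391; sum = 0.239130.
I averages over the q = 1 poor units only: 0.239130 / 1 = 0.2391.

0.2391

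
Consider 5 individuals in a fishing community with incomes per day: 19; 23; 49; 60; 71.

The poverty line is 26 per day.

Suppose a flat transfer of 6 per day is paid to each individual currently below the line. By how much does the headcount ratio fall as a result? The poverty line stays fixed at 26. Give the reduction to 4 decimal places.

Before: below the line — 19, 23; headcount ratio = 0.400000.
After the 6 transfer: below the line — 25; headcount ratio = 0.200000.
Reduction = 0.400000 − 0.200000 = 0.2000.

0.2000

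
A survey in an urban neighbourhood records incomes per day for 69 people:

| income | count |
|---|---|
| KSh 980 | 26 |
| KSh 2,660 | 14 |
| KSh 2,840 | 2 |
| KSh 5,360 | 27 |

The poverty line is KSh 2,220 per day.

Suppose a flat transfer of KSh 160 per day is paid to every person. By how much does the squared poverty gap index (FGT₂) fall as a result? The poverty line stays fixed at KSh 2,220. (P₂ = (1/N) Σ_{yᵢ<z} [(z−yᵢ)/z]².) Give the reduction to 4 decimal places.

0.0284

Before: below the line — 26×KSh 980; squared poverty gap index (FGT₂) = 0.117561.
After the KSh 160 transfer: below the line — 26×KSh 1,140; squared poverty gap index (FGT₂) = 0.089180.
Reduction = 0.117561 − 0.089180 = 0.0284.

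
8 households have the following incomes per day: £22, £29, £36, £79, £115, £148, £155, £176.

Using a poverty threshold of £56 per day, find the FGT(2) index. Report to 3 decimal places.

0.091

Incomes under z: £22, £29, £36 (q = 3 of N = 8).
Normalized shortfalls: (56−22)/56 = 0.6071; (56−29)/56 = 0.4821; (56−36)/56 = 0.3571.
Squared: 0.3686; 0.2325; 0.1276.
Sum = 0.728635; P₂ = 0.728635 / 8 = 0.091.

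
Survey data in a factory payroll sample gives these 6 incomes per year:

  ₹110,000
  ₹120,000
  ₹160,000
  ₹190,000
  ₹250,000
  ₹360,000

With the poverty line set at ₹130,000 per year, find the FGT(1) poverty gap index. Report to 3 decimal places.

0.038

Poor units: ₹110,000, ₹120,000 (q = 2 of N = 6).
Normalized shortfalls: (130000−110000)/130000 = 0.1538; (130000−120000)/130000 = 0.0769.
Sum of shortfalls = 0.230769; P₁ averages over all N: 0.230769 / 6 = 0.038.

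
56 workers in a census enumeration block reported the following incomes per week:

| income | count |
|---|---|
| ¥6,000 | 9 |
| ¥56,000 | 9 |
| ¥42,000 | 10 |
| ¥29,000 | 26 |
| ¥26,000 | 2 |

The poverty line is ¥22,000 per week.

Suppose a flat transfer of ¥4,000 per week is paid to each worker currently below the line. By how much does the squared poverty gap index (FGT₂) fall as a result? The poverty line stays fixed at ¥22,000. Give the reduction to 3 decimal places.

Before: below the line — 9×¥6,000; squared poverty gap index (FGT₂) = 0.08501.
After the ¥4,000 transfer: below the line — 9×¥10,000; squared poverty gap index (FGT₂) = 0.04782.
Reduction = 0.08501 − 0.04782 = 0.037.

0.037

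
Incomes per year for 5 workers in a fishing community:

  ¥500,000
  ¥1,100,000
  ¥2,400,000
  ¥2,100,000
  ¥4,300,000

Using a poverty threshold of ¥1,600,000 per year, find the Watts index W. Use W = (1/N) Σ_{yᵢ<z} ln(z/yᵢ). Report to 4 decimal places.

0.3076

Below the line: ¥500,000, ¥1,100,000 (q = 2 of N = 5).
ln(z/y) terms: ln(1600000/500000) = 1.1632; ln(1600000/1100000) = 0.3747.
W = 1.537844 / 5 = 0.3076.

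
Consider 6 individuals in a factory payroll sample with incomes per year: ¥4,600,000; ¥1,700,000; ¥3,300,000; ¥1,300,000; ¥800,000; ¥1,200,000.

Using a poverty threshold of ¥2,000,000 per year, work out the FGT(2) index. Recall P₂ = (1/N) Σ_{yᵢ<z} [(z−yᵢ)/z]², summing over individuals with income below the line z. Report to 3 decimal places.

0.111

Below the line: ¥800,000, ¥1,200,000, ¥1,300,000, ¥1,700,000 (q = 4 of N = 6).
Normalized shortfalls: (2000000−800000)/2000000 = 0.6000; (2000000−1200000)/2000000 = 0.4000; (2000000−1300000)/2000000 = 0.3500; (2000000−1700000)/2000000 = 0.1500.
Squared: 0.3600; 0.1600; 0.1225; 0.0225.
Sum = 0.665000; P₂ = 0.665000 / 6 = 0.111.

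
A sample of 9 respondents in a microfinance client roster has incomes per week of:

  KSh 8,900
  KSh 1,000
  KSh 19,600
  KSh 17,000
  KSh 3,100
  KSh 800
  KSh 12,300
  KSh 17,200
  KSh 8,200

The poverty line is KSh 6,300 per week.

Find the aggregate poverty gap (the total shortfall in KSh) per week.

KSh 14,000

Incomes under z: KSh 800, KSh 1,000, KSh 3,100 (q = 3 of N = 9).
Individual gaps: 6300−800 = 5500; 6300−1000 = 5300; 6300−3100 = 3200.
Aggregate gap = KSh 14,000.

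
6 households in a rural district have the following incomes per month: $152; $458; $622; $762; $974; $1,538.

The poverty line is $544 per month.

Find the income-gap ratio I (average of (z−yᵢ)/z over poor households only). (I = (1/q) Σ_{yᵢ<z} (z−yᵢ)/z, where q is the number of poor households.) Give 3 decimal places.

0.439

Below z: $152, $458 (q = 2 of N = 6).
Shortfall ratios (z−y)/z: 0.7206, 0.1581; sum = 0.878676.
The income-gap ratio divides by q (the poor only): 0.878676 / 2 = 0.439.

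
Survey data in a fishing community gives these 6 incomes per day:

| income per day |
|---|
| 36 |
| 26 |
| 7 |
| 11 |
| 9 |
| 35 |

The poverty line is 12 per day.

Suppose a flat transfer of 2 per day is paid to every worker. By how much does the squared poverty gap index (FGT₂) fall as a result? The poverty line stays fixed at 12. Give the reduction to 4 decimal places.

Before: below the line — 7, 9, 11; squared poverty gap index (FGT₂) = 0.040509.
After the 2 transfer: below the line — 9, 11; squared poverty gap index (FGT₂) = 0.011574.
Reduction = 0.040509 − 0.011574 = 0.0289.

0.0289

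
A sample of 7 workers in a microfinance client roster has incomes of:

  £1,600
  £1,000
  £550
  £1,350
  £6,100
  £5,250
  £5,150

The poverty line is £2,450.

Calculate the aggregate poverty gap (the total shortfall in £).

£5,300

Below the line: £550, £1,000, £1,350, £1,600 (q = 4 of N = 7).
Individual gaps: 2450−550 = 1900; 2450−1000 = 1450; 2450−1350 = 1100; 2450−1600 = 850.
Aggregate gap = £5,300.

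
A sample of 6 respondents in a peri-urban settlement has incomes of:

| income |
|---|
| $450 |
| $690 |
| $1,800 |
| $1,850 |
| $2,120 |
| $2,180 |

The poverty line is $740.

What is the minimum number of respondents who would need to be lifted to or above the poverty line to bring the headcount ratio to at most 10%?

2

Currently q = 2 of N = 6 are below the line (H = 0.333).
A headcount ratio of at most 10% allows at most ⌊0.10 × 6⌋ = 0 poor respondents.
So at least 2 − 0 = 2 must be lifted.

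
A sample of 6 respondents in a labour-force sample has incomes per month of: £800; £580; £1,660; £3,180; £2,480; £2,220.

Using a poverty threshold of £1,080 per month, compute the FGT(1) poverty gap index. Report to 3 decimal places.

Below the line: £580, £800 (q = 2 of N = 6).
Gap ratios (z−y)/z: (1080−580)/1080 = 0.4630; (1080−800)/1080 = 0.2593.
Sum of shortfalls = 0.722222; P₁ averages over all N: 0.722222 / 6 = 0.120.

0.120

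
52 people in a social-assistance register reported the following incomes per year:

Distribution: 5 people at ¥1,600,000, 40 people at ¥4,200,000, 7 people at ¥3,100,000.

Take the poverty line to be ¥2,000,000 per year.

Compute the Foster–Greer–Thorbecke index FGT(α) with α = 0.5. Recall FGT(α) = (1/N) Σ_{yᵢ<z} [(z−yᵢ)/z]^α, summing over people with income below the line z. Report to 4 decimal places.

0.0430

Below the line: 5×¥1,600,000 (q = 5 of N = 52).
Normalized shortfalls: (2000000−1600000)/2000000 = 0.2000 (×5).
Raised to α = 0.5: 0.44721 (×5).
Sum = 2.236068; FGT(0.5) = 2.236068 / 52 = 0.0430.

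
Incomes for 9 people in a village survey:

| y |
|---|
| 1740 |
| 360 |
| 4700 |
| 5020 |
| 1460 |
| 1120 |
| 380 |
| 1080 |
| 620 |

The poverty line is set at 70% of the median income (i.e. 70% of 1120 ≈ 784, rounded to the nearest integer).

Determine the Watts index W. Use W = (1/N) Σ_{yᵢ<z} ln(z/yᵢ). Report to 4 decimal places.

Below z: 360, 380, 620 (q = 3 of N = 9).
Log gaps: ln(784/360) = 0.7783; ln(784/380) = 0.7242; ln(784/620) = 0.2347.
W = 1.737232 / 9 = 0.1930.

0.1930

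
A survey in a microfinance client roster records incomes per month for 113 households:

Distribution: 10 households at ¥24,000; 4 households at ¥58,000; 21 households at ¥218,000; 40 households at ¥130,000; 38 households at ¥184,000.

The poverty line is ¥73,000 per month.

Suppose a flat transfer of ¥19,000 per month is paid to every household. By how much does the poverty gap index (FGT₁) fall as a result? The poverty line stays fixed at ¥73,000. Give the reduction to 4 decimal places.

Before: below the line — 10×¥24,000, 4×¥58,000; poverty gap index (FGT₁) = 0.066675.
After the ¥19,000 transfer: below the line — 10×¥43,000; poverty gap index (FGT₁) = 0.036368.
Reduction = 0.066675 − 0.036368 = 0.0303.

0.0303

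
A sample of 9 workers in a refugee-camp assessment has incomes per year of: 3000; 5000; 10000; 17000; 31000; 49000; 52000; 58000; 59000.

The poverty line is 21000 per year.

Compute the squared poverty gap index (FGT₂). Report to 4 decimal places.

0.1807

Poor units: 3000, 5000, 10000, 17000 (q = 4 of N = 9).
Relative gaps: (21000−3000)/21000 = 0.8571; (21000−5000)/21000 = 0.7619; (21000−10000)/21000 = 0.5238; (21000−17000)/21000 = 0.1905.
Squared: 0.7347; 0.5805; 0.2744; 0.0363.
Sum = 1.625850; P₂ = 1.625850 / 9 = 0.1807.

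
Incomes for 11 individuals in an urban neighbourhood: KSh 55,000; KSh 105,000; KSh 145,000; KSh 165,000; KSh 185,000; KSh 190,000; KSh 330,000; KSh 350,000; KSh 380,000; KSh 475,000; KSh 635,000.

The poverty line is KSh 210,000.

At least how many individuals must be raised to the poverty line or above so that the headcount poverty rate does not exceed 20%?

Currently q = 6 of N = 11 are below the line (H = 0.545).
A headcount ratio of at most 20% allows at most ⌊0.20 × 11⌋ = 2 poor individuals.
So at least 6 − 2 = 4 must be lifted.

4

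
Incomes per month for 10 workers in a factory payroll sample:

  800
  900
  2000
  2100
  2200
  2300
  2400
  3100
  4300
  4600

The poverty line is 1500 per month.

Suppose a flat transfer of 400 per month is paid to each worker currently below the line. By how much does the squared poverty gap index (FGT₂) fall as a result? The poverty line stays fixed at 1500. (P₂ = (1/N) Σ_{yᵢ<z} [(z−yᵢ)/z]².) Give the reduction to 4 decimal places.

Before: below the line — 800, 900; squared poverty gap index (FGT₂) = 0.037778.
After the 400 transfer: below the line — 1200, 1300; squared poverty gap index (FGT₂) = 0.005778.
Reduction = 0.037778 − 0.005778 = 0.0320.

0.0320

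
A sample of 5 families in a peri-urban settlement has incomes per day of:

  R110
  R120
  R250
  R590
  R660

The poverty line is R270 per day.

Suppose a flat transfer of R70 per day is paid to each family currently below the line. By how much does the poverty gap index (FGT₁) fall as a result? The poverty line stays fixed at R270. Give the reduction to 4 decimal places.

0.1185

Before: below the line — R110, R120, R250; poverty gap index (FGT₁) = 0.244444.
After the R70 transfer: below the line — R180, R190; poverty gap index (FGT₁) = 0.125926.
Reduction = 0.244444 − 0.125926 = 0.1185.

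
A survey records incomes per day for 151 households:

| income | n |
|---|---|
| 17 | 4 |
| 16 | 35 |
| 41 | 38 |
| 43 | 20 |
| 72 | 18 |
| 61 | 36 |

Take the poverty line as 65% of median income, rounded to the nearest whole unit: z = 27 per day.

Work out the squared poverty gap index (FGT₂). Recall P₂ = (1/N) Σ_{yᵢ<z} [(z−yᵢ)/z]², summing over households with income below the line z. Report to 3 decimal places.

Incomes under z: 35×16, 4×17 (q = 39 of N = 151).
Gap ratios (z−y)/z: (27−16)/27 = 0.4074 (×35); (27−17)/27 = 0.3704 (×4).
Squared: 0.1660 (×35); 0.1372 (×4).
Sum = 6.358025; P₂ = 6.358025 / 151 = 0.042.

0.042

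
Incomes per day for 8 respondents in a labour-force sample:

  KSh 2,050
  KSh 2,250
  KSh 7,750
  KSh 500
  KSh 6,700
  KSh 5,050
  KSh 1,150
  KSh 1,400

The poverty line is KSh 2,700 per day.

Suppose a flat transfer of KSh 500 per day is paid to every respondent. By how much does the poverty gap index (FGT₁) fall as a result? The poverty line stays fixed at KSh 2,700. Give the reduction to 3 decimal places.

Before: below the line — KSh 500, KSh 1,150, KSh 1,400, KSh 2,050, KSh 2,250; poverty gap index (FGT₁) = 0.28472.
After the KSh 500 transfer: below the line — KSh 1,000, KSh 1,650, KSh 1,900, KSh 2,550; poverty gap index (FGT₁) = 0.17130.
Reduction = 0.28472 − 0.17130 = 0.113.

0.113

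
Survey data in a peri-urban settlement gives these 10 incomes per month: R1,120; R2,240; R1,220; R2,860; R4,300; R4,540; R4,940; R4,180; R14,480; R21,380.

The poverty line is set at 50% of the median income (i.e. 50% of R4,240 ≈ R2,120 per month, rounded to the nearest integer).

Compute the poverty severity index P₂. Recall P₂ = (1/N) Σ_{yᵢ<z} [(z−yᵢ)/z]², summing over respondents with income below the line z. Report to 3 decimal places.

0.040

Below the line: R1,120, R1,220 (q = 2 of N = 10).
Normalized shortfalls: (2120−1120)/2120 = 0.4717; (2120−1220)/2120 = 0.4245.
Squared: 0.2225; 0.1802.
Sum = 0.402723; P₂ = 0.402723 / 10 = 0.040.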